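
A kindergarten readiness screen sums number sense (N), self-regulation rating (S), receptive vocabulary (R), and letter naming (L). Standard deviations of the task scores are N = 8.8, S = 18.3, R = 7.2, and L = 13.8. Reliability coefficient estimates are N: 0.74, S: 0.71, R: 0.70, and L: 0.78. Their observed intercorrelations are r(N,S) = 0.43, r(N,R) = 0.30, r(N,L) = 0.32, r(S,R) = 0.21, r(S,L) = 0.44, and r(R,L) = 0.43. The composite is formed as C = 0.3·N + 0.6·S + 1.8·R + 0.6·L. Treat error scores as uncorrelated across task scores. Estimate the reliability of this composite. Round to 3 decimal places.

0.844

Var(C) = 0.3²·8.8² + 0.6²·18.3² + 1.8²·7.2² + 0.6²·13.8² + 2·[0.18·8.8·18.3·0.43 + 0.54·8.8·7.2·0.30 + 0.18·8.8·13.8·0.32 + 1.08·18.3·7.2·0.21 + 0.36·18.3·13.8·0.44 + 1.08·7.2·13.8·0.43] = 364.05 + 291.504 = 655.554.
Because errors are independent across components, Cov(Tᵢ,Tⱼ) = Cov(Xᵢ,Xⱼ); the off-diagonal part of the true-score variance is the same as above.
True-score variance = [0.3²·8.8²·0.74 + 0.6²·18.3²·0.71 + 1.8²·7.2²·0.70 + 0.6²·13.8²·0.78] + 291.504 = 261.804 + 291.504 = 553.308.
Reliability = 553.308 / 655.554 = 0.844.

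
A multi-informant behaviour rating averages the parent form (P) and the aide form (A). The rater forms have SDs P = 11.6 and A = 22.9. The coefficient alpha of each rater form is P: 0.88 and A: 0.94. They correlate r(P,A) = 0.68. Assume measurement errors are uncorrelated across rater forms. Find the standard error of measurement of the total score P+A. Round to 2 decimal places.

6.90

Var(total) = 658.97 + 361.27 = 1020.24.
True-score variance = 611.358 + 361.27 = 972.629, so reliability = 0.9533.
Error variance = 1020.24 − 972.629 = 47.6118; SEM = √47.6118 = 6.90.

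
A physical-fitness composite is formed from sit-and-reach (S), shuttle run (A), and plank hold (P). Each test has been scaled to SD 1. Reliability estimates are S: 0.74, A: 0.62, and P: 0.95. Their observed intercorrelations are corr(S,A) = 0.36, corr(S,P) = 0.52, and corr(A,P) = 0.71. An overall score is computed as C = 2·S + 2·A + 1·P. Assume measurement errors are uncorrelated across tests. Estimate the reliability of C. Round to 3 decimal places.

Var(C) = 2² + 2² + 1 + 2·[4·0.36 + 2·0.52 + 2·0.71] = 9 + 7.8 = 16.8.
Under uncorrelated errors the observed covariances equal the true-score covariances, so only the own-variance terms attenuate.
True-score variance = [2²·0.74 + 2²·0.62 + 0.95] + 7.8 = 6.39 + 7.8 = 14.19.
Reliability = 14.19 / 16.8 = 0.845.

0.845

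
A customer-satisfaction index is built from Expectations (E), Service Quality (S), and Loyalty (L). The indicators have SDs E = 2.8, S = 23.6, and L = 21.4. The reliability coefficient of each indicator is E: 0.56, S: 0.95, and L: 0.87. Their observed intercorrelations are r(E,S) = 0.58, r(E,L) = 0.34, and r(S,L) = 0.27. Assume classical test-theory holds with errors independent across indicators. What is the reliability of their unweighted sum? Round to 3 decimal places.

0.936

Var(E+S+L) = 2.8² + 23.6² + 21.4² + 2·[2.8·23.6·0.58 + 2.8·21.4·0.34 + 23.6·21.4·0.27] = 1022.76 + 390.12 = 1412.88.
Under uncorrelated errors the observed covariances equal the true-score covariances, so only the own-variance terms attenuate.
True-score variance = [2.8²·0.56 + 23.6²·0.95 + 21.4²·0.87] + 390.12 = 931.928 + 390.12 = 1322.05.
Reliability = 1322.05 / 1412.88 = 0.936.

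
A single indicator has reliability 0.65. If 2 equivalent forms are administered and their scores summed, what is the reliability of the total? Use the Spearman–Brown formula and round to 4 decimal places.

0.7879

ρ_k = kρ / (1 + (k−1)ρ) = 2·0.65 / (1 + 1·0.65) = 1.300 / 1.650 = 0.7879.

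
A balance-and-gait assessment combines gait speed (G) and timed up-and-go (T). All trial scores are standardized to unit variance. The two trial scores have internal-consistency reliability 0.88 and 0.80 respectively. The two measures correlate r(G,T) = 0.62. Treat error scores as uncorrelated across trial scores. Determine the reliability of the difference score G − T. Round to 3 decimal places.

0.579

Var(G−T) = 1 + 1 − 2·0.62 = 2 − 1.24 = 0.76.
Under uncorrelated errors the observed covariances equal the true-score covariances, so only the own-variance terms attenuate.
True-score variance = [0.88 + 0.80] − 1.24 = 1.68 − 1.24 = 0.44.
Reliability = 0.44 / 0.76 = 0.579.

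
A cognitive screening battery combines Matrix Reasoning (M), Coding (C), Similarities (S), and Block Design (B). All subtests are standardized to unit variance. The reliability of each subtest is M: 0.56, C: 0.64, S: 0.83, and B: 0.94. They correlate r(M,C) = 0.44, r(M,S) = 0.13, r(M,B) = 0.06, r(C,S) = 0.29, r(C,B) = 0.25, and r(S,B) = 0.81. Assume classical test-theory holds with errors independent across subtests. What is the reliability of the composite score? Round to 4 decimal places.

Var(M+C+S+B) = 4 + 2·[0.44 + 0.13 + 0.06 + 0.29 + 0.25 + 0.81] = 4 + 3.96 = 7.96.
Because errors are independent across components, Cov(Tᵢ,Tⱼ) = Cov(Xᵢ,Xⱼ); the off-diagonal part of the true-score variance is the same as above.
True-score variance = [0.56 + 0.64 + 0.83 + 0.94] + 3.96 = 2.97 + 3.96 = 6.93.
Reliability = 6.93 / 7.96 = 0.8706.

0.8706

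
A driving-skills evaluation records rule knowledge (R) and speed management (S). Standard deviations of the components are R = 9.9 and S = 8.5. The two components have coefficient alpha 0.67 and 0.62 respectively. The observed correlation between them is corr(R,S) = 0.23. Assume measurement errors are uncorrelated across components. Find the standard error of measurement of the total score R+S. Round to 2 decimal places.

Var(total) = 170.26 + 38.709 = 208.969.
True-score variance = 110.462 + 38.709 = 149.171, so reliability = 0.7138.
Error variance = 208.969 − 149.171 = 59.7983; SEM = √59.7983 = 7.73.

7.73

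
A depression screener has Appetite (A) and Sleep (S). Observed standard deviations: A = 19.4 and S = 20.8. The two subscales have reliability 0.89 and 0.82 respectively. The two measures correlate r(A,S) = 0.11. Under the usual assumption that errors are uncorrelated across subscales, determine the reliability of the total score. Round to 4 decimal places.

0.8671

Var(A+S) = 19.4² + 20.8² + 2·[19.4·20.8·0.11] = 809 + 88.7744 = 897.774.
Under uncorrelated errors the observed covariances equal the true-score covariances, so only the own-variance terms attenuate.
True-score variance = [19.4²·0.89 + 20.8²·0.82] + 88.7744 = 689.725 + 88.7744 = 778.5.
Reliability = 778.5 / 897.774 = 0.8671.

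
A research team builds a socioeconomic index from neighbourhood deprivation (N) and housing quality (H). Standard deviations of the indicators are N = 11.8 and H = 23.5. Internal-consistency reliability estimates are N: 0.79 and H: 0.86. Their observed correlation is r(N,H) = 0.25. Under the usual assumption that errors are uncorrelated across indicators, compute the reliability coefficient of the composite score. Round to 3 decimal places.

0.872

Var(N+H) = 11.8² + 23.5² + 2·[11.8·23.5·0.25] = 691.49 + 138.65 = 830.14.
With uncorrelated errors the cross-covariances are all true-score covariance, so they carry over unchanged; only the diagonal terms shrink to ρᵢσᵢ².
True-score variance = [11.8²·0.79 + 23.5²·0.86] + 138.65 = 584.935 + 138.65 = 723.585.
Reliability = 723.585 / 830.14 = 0.872.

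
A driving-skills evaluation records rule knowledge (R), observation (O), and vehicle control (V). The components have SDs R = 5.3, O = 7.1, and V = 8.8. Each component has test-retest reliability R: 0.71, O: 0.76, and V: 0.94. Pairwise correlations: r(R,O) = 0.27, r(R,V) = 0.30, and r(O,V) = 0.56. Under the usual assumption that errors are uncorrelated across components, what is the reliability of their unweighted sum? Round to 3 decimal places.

Var(R+O+V) = 5.3² + 7.1² + 8.8² + 2·[5.3·7.1·0.27 + 5.3·8.8·0.30 + 7.1·8.8·0.56] = 155.94 + 118.282 = 274.222.
Because errors are independent across components, Cov(Tᵢ,Tⱼ) = Cov(Xᵢ,Xⱼ); the off-diagonal part of the true-score variance is the same as above.
True-score variance = [5.3²·0.71 + 7.1²·0.76 + 8.8²·0.94] + 118.282 = 131.049 + 118.282 = 249.331.
Reliability = 249.331 / 274.222 = 0.909.

0.909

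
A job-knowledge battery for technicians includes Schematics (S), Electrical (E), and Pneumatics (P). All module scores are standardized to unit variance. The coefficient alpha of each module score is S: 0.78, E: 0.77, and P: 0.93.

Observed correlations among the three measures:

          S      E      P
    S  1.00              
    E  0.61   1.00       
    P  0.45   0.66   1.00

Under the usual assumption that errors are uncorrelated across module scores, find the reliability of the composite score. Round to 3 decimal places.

Var(S+E+P) = 3 + 2·[0.61 + 0.45 + 0.66] = 3 + 3.44 = 6.44.
Because errors are independent across components, Cov(Tᵢ,Tⱼ) = Cov(Xᵢ,Xⱼ); the off-diagonal part of the true-score variance is the same as above.
True-score variance = [0.78 + 0.77 + 0.93] + 3.44 = 2.48 + 3.44 = 5.92.
Reliability = 5.92 / 6.44 = 0.919.

0.919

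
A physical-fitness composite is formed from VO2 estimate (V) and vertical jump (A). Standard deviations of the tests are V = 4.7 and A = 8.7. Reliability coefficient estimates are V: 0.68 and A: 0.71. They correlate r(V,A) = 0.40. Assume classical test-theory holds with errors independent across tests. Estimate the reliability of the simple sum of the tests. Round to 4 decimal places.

0.7776

Var(V+A) = 4.7² + 8.7² + 2·[4.7·8.7·0.40] = 97.78 + 32.712 = 130.492.
With uncorrelated errors the cross-covariances are all true-score covariance, so they carry over unchanged; only the diagonal terms shrink to ρᵢσᵢ².
True-score variance = [4.7²·0.68 + 8.7²·0.71] + 32.712 = 68.7611 + 32.712 = 101.473.
Reliability = 101.473 / 130.492 = 0.7776.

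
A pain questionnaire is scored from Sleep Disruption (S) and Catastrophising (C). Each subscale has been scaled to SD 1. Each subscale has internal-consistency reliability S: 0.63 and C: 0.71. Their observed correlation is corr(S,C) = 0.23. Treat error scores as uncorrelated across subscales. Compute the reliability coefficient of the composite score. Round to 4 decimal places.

Var(S+C) = 2 + 2·[0.23] = 2 + 0.46 = 2.46.
Because errors are independent across components, Cov(Tᵢ,Tⱼ) = Cov(Xᵢ,Xⱼ); the off-diagonal part of the true-score variance is the same as above.
True-score variance = [0.63 + 0.71] + 0.46 = 1.34 + 0.46 = 1.8.
Reliability = 1.8 / 2.46 = 0.7317.

0.7317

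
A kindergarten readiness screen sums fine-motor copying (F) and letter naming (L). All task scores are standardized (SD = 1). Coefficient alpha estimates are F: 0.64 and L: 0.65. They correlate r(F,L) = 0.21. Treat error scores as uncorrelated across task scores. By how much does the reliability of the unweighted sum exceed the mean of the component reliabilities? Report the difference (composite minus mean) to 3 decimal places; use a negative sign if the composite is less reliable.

0.062

Var(sum) = 2 + 0.42 = 2.42; true-score variance = 1.29 + 0.42 = 1.71; composite reliability = 0.7066.
Mean component reliability = 0.6450.
Difference = 0.7066 − 0.6450 = 0.062.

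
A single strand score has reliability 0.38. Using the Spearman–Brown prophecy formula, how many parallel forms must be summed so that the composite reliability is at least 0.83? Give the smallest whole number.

k ≥ ρ*(1−ρ₁)/(ρ₁(1−ρ*)) = 0.83·0.62 / (0.38·0.17) = 7.966.
Smallest integer k = 8.

8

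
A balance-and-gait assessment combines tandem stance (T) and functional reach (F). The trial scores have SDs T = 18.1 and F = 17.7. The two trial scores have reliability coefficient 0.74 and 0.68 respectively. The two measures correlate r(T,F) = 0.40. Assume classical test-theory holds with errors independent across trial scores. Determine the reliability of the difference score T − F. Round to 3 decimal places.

Var(T−F) = 18.1² + 17.7² − 2·18.1·17.7·0.40 = 640.9 − 256.296 = 384.604.
With uncorrelated errors the cross-covariances are all true-score covariance, so they carry over unchanged; only the diagonal terms shrink to ρᵢσᵢ².
True-score variance = [18.1²·0.74 + 17.7²·0.68] − 256.296 = 455.469 − 256.296 = 199.173.
Reliability = 199.173 / 384.604 = 0.518.

0.518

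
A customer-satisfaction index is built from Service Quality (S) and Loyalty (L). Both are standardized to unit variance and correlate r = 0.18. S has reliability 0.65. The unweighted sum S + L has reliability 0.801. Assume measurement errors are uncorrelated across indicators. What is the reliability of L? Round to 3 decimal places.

Var(S+L) = 2 + 2·0.18 = 2.360.
True-score variance = ρ_S + ρ_L + 2·0.18, so 0.801 = (0.65 + ρ_L + 0.36) / 2.360.
ρ_L = 0.801·2.360 − 0.65 − 0.36 = 0.880.

0.880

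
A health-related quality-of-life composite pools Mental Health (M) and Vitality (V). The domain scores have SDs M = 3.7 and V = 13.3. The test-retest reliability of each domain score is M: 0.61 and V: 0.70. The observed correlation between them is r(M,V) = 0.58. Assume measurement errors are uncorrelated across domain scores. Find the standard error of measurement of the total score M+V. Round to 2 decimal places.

Var(total) = 190.58 + 57.0836 = 247.664.
True-score variance = 132.174 + 57.0836 = 189.257, so reliability = 0.7642.
Error variance = 247.664 − 189.257 = 58.4061; SEM = √58.4061 = 7.64.

7.64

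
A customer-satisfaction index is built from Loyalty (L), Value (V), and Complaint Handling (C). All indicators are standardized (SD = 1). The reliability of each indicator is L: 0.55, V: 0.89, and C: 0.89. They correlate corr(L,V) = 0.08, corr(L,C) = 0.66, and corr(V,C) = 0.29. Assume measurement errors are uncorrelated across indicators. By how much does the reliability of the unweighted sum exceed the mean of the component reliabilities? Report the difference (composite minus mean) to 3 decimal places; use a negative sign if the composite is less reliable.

0.091

Var(sum) = 3 + 2.06 = 5.06; true-score variance = 2.33 + 2.06 = 4.39; composite reliability = 0.8676.
Mean component reliability = 0.7767.
Difference = 0.8676 − 0.7767 = 0.091.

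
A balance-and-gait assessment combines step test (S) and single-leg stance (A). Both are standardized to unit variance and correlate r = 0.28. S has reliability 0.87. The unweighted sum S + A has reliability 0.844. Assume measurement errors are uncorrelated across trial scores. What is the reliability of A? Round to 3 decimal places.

0.731

Var(S+A) = 2 + 2·0.28 = 2.560.
True-score variance = ρ_S + ρ_A + 2·0.28, so 0.844 = (0.87 + ρ_A + 0.56) / 2.560.
ρ_A = 0.844·2.560 − 0.87 − 0.56 = 0.731.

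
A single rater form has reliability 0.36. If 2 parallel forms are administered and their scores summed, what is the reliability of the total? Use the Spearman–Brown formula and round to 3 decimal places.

ρ_k = kρ / (1 + (k−1)ρ) = 2·0.36 / (1 + 1·0.36) = 0.720 / 1.360 = 0.529.

0.529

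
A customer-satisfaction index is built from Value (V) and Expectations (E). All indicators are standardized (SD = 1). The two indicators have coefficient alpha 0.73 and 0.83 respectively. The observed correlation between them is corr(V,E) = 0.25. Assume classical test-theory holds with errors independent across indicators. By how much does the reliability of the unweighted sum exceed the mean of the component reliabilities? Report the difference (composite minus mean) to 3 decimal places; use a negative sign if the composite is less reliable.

Var(sum) = 2 + 0.5 = 2.5; true-score variance = 1.56 + 0.5 = 2.06; composite reliability = 0.8240.
Mean component reliability = 0.7800.
Difference = 0.8240 − 0.7800 = 0.044.

0.044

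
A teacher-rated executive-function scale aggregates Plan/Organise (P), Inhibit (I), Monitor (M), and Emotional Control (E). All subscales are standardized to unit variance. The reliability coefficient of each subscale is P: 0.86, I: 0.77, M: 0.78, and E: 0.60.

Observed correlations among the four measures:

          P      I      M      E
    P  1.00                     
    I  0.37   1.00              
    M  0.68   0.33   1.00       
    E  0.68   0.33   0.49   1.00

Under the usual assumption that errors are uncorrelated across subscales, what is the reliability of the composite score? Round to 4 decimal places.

Var(P+I+M+E) = 4 + 2·[0.37 + 0.68 + 0.68 + 0.33 + 0.33 + 0.49] = 4 + 5.76 = 9.76.
Because errors are independent across components, Cov(Tᵢ,Tⱼ) = Cov(Xᵢ,Xⱼ); the off-diagonal part of the true-score variance is the same as above.
True-score variance = [0.86 + 0.77 + 0.78 + 0.60] + 5.76 = 3.01 + 5.76 = 8.77.
Reliability = 8.77 / 9.76 = 0.8986.

0.8986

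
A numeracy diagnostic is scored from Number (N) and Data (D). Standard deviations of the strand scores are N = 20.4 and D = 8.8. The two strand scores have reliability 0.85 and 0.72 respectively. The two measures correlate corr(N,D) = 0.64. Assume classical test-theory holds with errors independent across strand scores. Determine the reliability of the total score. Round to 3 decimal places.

0.884

Var(N+D) = 20.4² + 8.8² + 2·[20.4·8.8·0.64] = 493.6 + 229.786 = 723.386.
With uncorrelated errors the cross-covariances are all true-score covariance, so they carry over unchanged; only the diagonal terms shrink to ρᵢσᵢ².
True-score variance = [20.4²·0.85 + 8.8²·0.72] + 229.786 = 409.493 + 229.786 = 639.278.
Reliability = 639.278 / 723.386 = 0.884.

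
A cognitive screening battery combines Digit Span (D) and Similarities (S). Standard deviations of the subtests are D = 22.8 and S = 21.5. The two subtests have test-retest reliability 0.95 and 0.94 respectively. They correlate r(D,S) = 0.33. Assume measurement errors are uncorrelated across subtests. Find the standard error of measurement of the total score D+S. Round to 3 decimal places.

7.330

Var(total) = 982.09 + 323.532 = 1305.62.
True-score variance = 928.363 + 323.532 = 1251.89, so reliability = 0.9588.
Error variance = 1305.62 − 1251.89 = 53.727; SEM = √53.727 = 7.330.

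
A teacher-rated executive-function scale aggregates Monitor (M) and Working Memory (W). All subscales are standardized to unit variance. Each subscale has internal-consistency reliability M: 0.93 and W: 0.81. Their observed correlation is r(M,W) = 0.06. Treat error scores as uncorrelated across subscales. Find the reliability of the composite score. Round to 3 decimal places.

0.877

Var(M+W) = 2 + 2·[0.06] = 2 + 0.12 = 2.12.
Under uncorrelated errors the observed covariances equal the true-score covariances, so only the own-variance terms attenuate.
True-score variance = [0.93 + 0.81] + 0.12 = 1.74 + 0.12 = 1.86.
Reliability = 1.86 / 2.12 = 0.877.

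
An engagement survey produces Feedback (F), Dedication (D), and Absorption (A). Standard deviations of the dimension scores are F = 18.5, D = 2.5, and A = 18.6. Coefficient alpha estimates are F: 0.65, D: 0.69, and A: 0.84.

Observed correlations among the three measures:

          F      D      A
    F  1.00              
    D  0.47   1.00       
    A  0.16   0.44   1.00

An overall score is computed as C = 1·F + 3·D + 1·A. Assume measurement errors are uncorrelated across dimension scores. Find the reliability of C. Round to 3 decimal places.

Var(C) = 18.5² + 3²·2.5² + 18.6² + 2·[3·18.5·2.5·0.47 + 18.5·18.6·0.16 + 3·2.5·18.6·0.44] = 744.46 + 363.297 = 1107.76.
Under uncorrelated errors the observed covariances equal the true-score covariances, so only the own-variance terms attenuate.
True-score variance = [18.5²·0.65 + 3²·2.5²·0.69 + 18.6²·0.84] + 363.297 = 551.881 + 363.297 = 915.178.
Reliability = 915.178 / 1107.76 = 0.826.

0.826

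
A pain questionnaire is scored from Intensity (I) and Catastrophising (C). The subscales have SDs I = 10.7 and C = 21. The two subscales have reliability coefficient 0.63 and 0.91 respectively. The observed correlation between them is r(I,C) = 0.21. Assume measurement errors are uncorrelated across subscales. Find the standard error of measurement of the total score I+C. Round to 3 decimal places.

Var(total) = 555.49 + 94.374 = 649.864.
True-score variance = 473.439 + 94.374 = 567.813, so reliability = 0.8737.
Error variance = 649.864 − 567.813 = 82.0513; SEM = √82.0513 = 9.058.

9.058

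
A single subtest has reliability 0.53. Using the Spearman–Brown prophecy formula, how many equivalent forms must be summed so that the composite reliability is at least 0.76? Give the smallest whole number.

3

k ≥ ρ*(1−ρ₁)/(ρ₁(1−ρ*)) = 0.76·0.47 / (0.53·0.24) = 2.808.
Smallest integer k = 3.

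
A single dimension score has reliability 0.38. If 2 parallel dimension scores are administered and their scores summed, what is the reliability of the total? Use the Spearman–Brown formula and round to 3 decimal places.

0.551

ρ_k = kρ / (1 + (k−1)ρ) = 2·0.38 / (1 + 1·0.38) = 0.760 / 1.380 = 0.551.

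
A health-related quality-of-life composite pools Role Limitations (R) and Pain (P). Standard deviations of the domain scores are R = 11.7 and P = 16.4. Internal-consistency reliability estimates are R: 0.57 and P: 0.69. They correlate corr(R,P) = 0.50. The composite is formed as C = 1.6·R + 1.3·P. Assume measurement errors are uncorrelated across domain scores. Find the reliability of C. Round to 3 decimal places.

Var(C) = 1.6²·11.7² + 1.3²·16.4² + 2·[2.08·11.7·16.4·0.50] = 804.981 + 399.11 = 1204.09.
Under uncorrelated errors the observed covariances equal the true-score covariances, so only the own-variance terms attenuate.
True-score variance = [1.6²·11.7²·0.57 + 1.3²·16.4²·0.69] + 399.11 = 513.384 + 399.11 = 912.495.
Reliability = 912.495 / 1204.09 = 0.758.

0.758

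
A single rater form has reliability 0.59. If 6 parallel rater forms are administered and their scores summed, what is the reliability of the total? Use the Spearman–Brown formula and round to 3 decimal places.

ρ_k = kρ / (1 + (k−1)ρ) = 6·0.59 / (1 + 5·0.59) = 3.540 / 3.950 = 0.896.

0.896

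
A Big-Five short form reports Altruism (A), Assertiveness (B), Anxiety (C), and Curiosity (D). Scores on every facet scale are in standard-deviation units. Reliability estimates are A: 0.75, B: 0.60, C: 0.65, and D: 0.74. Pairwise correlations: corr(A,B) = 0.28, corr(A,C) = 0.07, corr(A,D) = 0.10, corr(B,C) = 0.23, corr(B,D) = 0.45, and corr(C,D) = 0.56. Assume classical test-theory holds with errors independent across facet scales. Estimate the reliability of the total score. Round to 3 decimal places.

Var(A+B+C+D) = 4 + 2·[0.28 + 0.07 + 0.10 + 0.23 + 0.45 + 0.56] = 4 + 3.38 = 7.38.
With uncorrelated errors the cross-covariances are all true-score covariance, so they carry over unchanged; only the diagonal terms shrink to ρᵢσᵢ².
True-score variance = [0.75 + 0.60 + 0.65 + 0.74] + 3.38 = 2.74 + 3.38 = 6.12.
Reliability = 6.12 / 7.38 = 0.829.

0.829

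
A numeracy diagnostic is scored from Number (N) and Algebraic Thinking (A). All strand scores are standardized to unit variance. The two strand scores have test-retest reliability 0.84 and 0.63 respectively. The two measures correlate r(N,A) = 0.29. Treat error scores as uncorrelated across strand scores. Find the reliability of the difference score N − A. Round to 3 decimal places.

0.627

Var(N−A) = 1 + 1 − 2·0.29 = 2 − 0.58 = 1.42.
Under uncorrelated errors the observed covariances equal the true-score covariances, so only the own-variance terms attenuate.
True-score variance = [0.84 + 0.63] − 0.58 = 1.47 − 0.58 = 0.89.
Reliability = 0.89 / 1.42 = 0.627.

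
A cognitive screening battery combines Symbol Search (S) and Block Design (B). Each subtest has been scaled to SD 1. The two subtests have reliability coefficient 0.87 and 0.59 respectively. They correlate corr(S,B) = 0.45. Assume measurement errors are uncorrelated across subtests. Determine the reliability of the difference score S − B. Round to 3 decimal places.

0.509

Var(S−B) = 1 + 1 − 2·0.45 = 2 − 0.9 = 1.1.
With uncorrelated errors the cross-covariances are all true-score covariance, so they carry over unchanged; only the diagonal terms shrink to ρᵢσᵢ².
True-score variance = [0.87 + 0.59] − 0.9 = 1.46 − 0.9 = 0.56.
Reliability = 0.56 / 1.1 = 0.509.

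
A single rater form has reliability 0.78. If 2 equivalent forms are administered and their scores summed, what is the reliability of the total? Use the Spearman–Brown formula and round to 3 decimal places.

ρ_k = kρ / (1 + (k−1)ρ) = 2·0.78 / (1 + 1·0.78) = 1.560 / 1.780 = 0.876.

0.876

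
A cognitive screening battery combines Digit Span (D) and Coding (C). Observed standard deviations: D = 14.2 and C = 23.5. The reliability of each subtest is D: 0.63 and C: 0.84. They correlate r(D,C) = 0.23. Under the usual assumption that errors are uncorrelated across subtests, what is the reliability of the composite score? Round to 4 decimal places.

Var(D+C) = 14.2² + 23.5² + 2·[14.2·23.5·0.23] = 753.89 + 153.502 = 907.392.
Under uncorrelated errors the observed covariances equal the true-score covariances, so only the own-variance terms attenuate.
True-score variance = [14.2²·0.63 + 23.5²·0.84] + 153.502 = 590.923 + 153.502 = 744.425.
Reliability = 744.425 / 907.392 = 0.8204.

0.8204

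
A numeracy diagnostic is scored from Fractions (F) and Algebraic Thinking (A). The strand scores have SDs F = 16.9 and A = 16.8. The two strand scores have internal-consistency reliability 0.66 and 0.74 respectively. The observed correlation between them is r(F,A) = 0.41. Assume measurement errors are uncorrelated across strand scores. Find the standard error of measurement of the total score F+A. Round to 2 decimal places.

Var(total) = 567.85 + 232.814 = 800.664.
True-score variance = 397.36 + 232.814 = 630.175, so reliability = 0.7871.
Error variance = 800.664 − 630.175 = 170.49; SEM = √170.49 = 13.06.

13.06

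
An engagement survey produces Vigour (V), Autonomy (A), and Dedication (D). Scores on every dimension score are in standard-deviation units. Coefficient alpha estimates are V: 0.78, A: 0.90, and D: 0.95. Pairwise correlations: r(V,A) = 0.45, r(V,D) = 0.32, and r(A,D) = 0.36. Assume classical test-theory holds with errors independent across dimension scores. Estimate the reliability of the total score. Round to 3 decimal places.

0.930

Var(V+A+D) = 3 + 2·[0.45 + 0.32 + 0.36] = 3 + 2.26 = 5.26.
Under uncorrelated errors the observed covariances equal the true-score covariances, so only the own-variance terms attenuate.
True-score variance = [0.78 + 0.90 + 0.95] + 2.26 = 2.63 + 2.26 = 4.89.
Reliability = 4.89 / 5.26 = 0.930.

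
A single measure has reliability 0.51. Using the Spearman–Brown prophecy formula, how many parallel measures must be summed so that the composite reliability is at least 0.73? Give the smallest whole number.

3

k ≥ ρ*(1−ρ₁)/(ρ₁(1−ρ*)) = 0.73·0.49 / (0.51·0.27) = 2.598.
Smallest integer k = 3.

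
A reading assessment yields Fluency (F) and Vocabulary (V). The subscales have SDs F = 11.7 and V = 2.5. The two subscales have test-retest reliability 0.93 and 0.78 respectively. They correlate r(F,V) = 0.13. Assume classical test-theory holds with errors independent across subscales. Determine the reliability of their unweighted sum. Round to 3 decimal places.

Var(F+V) = 11.7² + 2.5² + 2·[11.7·2.5·0.13] = 143.14 + 7.605 = 150.745.
Under uncorrelated errors the observed covariances equal the true-score covariances, so only the own-variance terms attenuate.
True-score variance = [11.7²·0.93 + 2.5²·0.78] + 7.605 = 132.183 + 7.605 = 139.788.
Reliability = 139.788 / 150.745 = 0.927.

0.927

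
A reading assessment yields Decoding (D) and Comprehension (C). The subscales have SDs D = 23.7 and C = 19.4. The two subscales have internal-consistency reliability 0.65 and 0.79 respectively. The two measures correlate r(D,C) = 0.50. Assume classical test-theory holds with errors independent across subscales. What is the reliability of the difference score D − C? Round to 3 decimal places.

Var(D−C) = 23.7² + 19.4² − 2·23.7·19.4·0.50 = 938.05 − 459.78 = 478.27.
Because errors are independent across components, Cov(Tᵢ,Tⱼ) = Cov(Xᵢ,Xⱼ); the off-diagonal part of the true-score variance is the same as above.
True-score variance = [23.7²·0.65 + 19.4²·0.79] − 459.78 = 662.423 − 459.78 = 202.643.
Reliability = 202.643 / 478.27 = 0.424.

0.424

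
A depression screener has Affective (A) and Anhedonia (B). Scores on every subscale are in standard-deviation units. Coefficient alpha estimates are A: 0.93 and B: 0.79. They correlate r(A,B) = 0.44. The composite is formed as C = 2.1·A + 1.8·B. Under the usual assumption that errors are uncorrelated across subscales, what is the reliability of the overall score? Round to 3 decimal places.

0.910

Var(C) = 2.1² + 1.8² + 2·[3.78·0.44] = 7.65 + 3.3264 = 10.9764.
Because errors are independent across components, Cov(Tᵢ,Tⱼ) = Cov(Xᵢ,Xⱼ); the off-diagonal part of the true-score variance is the same as above.
True-score variance = [2.1²·0.93 + 1.8²·0.79] + 3.3264 = 6.6609 + 3.3264 = 9.9873.
Reliability = 9.9873 / 10.9764 = 0.910.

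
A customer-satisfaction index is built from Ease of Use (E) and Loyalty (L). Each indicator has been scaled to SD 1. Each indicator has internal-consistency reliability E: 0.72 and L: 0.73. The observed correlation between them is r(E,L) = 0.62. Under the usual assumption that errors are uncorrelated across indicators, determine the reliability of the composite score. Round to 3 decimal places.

0.830

Var(E+L) = 2 + 2·[0.62] = 2 + 1.24 = 3.24.
Because errors are independent across components, Cov(Tᵢ,Tⱼ) = Cov(Xᵢ,Xⱼ); the off-diagonal part of the true-score variance is the same as above.
True-score variance = [0.72 + 0.73] + 1.24 = 1.45 + 1.24 = 2.69.
Reliability = 2.69 / 3.24 = 0.830.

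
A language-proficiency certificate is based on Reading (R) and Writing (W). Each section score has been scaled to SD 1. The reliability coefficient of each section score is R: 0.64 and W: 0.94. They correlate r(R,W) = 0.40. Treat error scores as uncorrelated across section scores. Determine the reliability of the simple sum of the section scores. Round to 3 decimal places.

0.850

Var(R+W) = 2 + 2·[0.40] = 2 + 0.8 = 2.8.
With uncorrelated errors the cross-covariances are all true-score covariance, so they carry over unchanged; only the diagonal terms shrink to ρᵢσᵢ².
True-score variance = [0.64 + 0.94] + 0.8 = 1.58 + 0.8 = 2.38.
Reliability = 2.38 / 2.8 = 0.850.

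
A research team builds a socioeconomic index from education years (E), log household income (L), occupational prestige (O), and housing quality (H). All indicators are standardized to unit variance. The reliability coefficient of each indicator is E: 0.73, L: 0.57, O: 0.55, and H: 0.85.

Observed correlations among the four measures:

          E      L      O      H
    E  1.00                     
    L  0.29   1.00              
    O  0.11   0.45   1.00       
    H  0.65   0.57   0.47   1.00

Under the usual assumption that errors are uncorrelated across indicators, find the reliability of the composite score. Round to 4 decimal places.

0.8568

Var(E+L+O+H) = 4 + 2·[0.29 + 0.11 + 0.65 + 0.45 + 0.57 + 0.47] = 4 + 5.08 = 9.08.
Because errors are independent across components, Cov(Tᵢ,Tⱼ) = Cov(Xᵢ,Xⱼ); the off-diagonal part of the true-score variance is the same as above.
True-score variance = [0.73 + 0.57 + 0.55 + 0.85] + 5.08 = 2.7 + 5.08 = 7.78.
Reliability = 7.78 / 9.08 = 0.8568.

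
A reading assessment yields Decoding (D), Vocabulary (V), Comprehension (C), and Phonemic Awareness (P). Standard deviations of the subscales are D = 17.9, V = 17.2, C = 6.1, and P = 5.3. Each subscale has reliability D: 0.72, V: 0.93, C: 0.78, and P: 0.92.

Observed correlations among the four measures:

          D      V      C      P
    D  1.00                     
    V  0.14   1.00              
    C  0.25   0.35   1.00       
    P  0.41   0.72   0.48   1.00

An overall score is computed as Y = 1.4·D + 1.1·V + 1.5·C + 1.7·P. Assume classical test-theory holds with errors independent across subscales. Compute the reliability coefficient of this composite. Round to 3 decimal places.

0.889

Var(Y) = 1.4²·17.9² + 1.1²·17.2² + 1.5²·6.1² + 1.7²·5.3² + 2·[1.54·17.9·17.2·0.14 + 2.1·17.9·6.1·0.25 + 2.38·17.9·5.3·0.41 + 1.65·17.2·6.1·0.35 + 1.87·17.2·5.3·0.72 + 2.55·6.1·5.3·0.48] = 1150.87 + 878.358 = 2029.23.
Under uncorrelated errors the observed covariances equal the true-score covariances, so only the own-variance terms attenuate.
True-score variance = [1.4²·17.9²·0.72 + 1.1²·17.2²·0.93 + 1.5²·6.1²·0.78 + 1.7²·5.3²·0.92] + 878.358 = 925.061 + 878.358 = 1803.42.
Reliability = 1803.42 / 2029.23 = 0.889.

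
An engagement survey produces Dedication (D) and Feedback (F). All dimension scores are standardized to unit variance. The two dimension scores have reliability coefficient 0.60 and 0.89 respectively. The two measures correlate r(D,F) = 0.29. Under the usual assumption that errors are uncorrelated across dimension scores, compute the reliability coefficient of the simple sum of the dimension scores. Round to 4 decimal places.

0.8023

Var(D+F) = 2 + 2·[0.29] = 2 + 0.58 = 2.58.
With uncorrelated errors the cross-covariances are all true-score covariance, so they carry over unchanged; only the diagonal terms shrink to ρᵢσᵢ².
True-score variance = [0.60 + 0.89] + 0.58 = 1.49 + 0.58 = 2.07.
Reliability = 2.07 / 2.58 = 0.8023.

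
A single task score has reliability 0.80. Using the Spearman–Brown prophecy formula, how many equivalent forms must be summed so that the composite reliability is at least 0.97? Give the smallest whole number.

9

k ≥ ρ*(1−ρ₁)/(ρ₁(1−ρ*)) = 0.97·0.20 / (0.80·0.03) = 8.083.
Smallest integer k = 9.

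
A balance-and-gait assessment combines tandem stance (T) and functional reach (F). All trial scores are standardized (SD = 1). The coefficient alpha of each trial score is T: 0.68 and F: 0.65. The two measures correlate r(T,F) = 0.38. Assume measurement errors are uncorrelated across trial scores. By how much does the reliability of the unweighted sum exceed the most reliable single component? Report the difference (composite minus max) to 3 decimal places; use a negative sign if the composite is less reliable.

Var(sum) = 2 + 0.76 = 2.76; true-score variance = 1.33 + 0.76 = 2.09; composite reliability = 0.7572.
Max component reliability = 0.6800.
Difference = 0.7572 − 0.6800 = 0.077.

0.077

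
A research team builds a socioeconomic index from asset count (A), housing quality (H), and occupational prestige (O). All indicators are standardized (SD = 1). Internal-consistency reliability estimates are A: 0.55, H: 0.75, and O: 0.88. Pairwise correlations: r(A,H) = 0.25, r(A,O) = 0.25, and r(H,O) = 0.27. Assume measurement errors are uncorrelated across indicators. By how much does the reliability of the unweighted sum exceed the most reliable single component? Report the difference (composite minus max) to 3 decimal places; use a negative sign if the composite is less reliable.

Var(sum) = 3 + 1.54 = 4.54; true-score variance = 2.18 + 1.54 = 3.72; composite reliability = 0.8194.
Max component reliability = 0.8800.
Difference = 0.8194 − 0.8800 = -0.061.

-0.061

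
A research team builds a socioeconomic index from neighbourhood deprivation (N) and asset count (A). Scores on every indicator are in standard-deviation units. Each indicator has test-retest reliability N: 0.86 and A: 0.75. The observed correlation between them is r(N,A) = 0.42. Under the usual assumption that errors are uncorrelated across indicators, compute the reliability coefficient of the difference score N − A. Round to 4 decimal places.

0.6638

Var(N−A) = 1 + 1 − 2·0.42 = 2 − 0.84 = 1.16.
With uncorrelated errors the cross-covariances are all true-score covariance, so they carry over unchanged; only the diagonal terms shrink to ρᵢσᵢ².
True-score variance = [0.86 + 0.75] − 0.84 = 1.61 − 0.84 = 0.77.
Reliability = 0.77 / 1.16 = 0.6638.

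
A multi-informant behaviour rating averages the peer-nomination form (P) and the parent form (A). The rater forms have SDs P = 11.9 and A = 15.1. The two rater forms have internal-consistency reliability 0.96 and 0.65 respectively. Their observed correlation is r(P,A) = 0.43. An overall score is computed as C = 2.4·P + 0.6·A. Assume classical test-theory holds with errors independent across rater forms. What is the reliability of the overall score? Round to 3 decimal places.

0.945

Var(C) = 2.4²·11.9² + 0.6²·15.1² + 2·[1.44·11.9·15.1·0.43] = 897.757 + 222.528 = 1120.29.
With uncorrelated errors the cross-covariances are all true-score covariance, so they carry over unchanged; only the diagonal terms shrink to ρᵢσᵢ².
True-score variance = [2.4²·11.9²·0.96 + 0.6²·15.1²·0.65] + 222.528 = 836.401 + 222.528 = 1058.93.
Reliability = 1058.93 / 1120.29 = 0.945.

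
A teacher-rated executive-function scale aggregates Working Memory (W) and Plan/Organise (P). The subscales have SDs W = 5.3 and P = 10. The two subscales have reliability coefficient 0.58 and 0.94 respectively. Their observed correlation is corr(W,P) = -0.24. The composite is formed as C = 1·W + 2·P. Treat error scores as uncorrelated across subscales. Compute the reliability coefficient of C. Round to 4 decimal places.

Var(C) = 5.3² + 2²·10² + 2·[2·5.3·10·(-0.24)] = 428.09 − 50.88 = 377.21.
Under uncorrelated errors the observed covariances equal the true-score covariances, so only the own-variance terms attenuate.
True-score variance = [5.3²·0.58 + 2²·10²·0.94] − 50.88 = 392.292 − 50.88 = 341.412.
Reliability = 341.412 / 377.21 = 0.9051.

0.9051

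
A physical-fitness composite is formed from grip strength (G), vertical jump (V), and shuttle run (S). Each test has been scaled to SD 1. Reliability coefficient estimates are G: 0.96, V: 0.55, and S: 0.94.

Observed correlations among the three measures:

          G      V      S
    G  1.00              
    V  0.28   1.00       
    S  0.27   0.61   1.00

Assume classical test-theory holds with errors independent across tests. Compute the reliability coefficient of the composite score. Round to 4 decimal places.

Var(G+V+S) = 3 + 2·[0.28 + 0.27 + 0.61] = 3 + 2.32 = 5.32.
Under uncorrelated errors the observed covariances equal the true-score covariances, so only the own-variance terms attenuate.
True-score variance = [0.96 + 0.55 + 0.94] + 2.32 = 2.45 + 2.32 = 4.77.
Reliability = 4.77 / 5.32 = 0.8966.

0.8966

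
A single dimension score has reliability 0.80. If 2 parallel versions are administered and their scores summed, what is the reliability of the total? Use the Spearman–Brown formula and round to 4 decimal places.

0.8889

ρ_k = kρ / (1 + (k−1)ρ) = 2·0.80 / (1 + 1·0.80) = 1.600 / 1.800 = 0.8889.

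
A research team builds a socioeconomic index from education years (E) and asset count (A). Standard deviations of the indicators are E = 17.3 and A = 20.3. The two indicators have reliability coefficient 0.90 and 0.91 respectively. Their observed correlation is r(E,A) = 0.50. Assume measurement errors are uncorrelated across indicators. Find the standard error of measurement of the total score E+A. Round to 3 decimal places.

8.186

Var(total) = 711.38 + 351.19 = 1062.57.
True-score variance = 644.363 + 351.19 = 995.553, so reliability = 0.9369.
Error variance = 1062.57 − 995.553 = 67.0171; SEM = √67.0171 = 8.186.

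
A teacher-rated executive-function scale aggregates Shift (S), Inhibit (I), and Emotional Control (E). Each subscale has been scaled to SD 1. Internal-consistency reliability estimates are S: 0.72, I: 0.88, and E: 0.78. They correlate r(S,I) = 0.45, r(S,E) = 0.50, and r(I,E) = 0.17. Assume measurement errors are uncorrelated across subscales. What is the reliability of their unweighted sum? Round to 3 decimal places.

Var(S+I+E) = 3 + 2·[0.45 + 0.50 + 0.17] = 3 + 2.24 = 5.24.
With uncorrelated errors the cross-covariances are all true-score covariance, so they carry over unchanged; only the diagonal terms shrink to ρᵢσᵢ².
True-score variance = [0.72 + 0.88 + 0.78] + 2.24 = 2.38 + 2.24 = 4.62.
Reliability = 4.62 / 5.24 = 0.882.

0.882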